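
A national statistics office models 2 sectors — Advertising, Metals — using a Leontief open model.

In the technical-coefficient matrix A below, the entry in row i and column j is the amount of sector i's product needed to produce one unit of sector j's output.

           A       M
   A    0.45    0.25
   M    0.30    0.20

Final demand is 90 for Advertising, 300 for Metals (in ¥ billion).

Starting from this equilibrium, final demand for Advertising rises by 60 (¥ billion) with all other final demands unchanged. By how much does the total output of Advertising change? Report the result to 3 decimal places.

Δx_A = 131.507

I − A =
  [   0.55    -0.25]
  [  -0.30     0.80]
det(I−A) = (0.55)(0.80) − (-0.25)(-0.30) = 0.3650
adj(I−A) = [[0.80, 0.25], [0.30, 0.55]]
(I − A)⁻¹ = adj(I−A) / det(I−A) ≈
  [   2.1918     0.6849]
  [   0.8219     1.5068]
Δx = (I − A)⁻¹ Δd with Δd having +60 in the Advertising component and 0 elsewhere.
So Δx_A = L_AA · (+60), where L_AA = adj(I−A)_AA / det(I−A) = 0.80 / 0.3650.
Δx_A = 0.80 × (+60) / 0.3650 = 48.00 / 0.3650 ≈ 131.507.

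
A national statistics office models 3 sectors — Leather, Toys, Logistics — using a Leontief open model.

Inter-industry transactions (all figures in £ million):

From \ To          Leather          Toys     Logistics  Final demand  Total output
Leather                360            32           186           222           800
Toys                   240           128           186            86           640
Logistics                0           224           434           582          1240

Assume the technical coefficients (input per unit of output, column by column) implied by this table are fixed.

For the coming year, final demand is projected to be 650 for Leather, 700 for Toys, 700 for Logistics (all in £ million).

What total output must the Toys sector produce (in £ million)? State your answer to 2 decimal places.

x_2 = 2012.95

Technical coefficients a_ij = z_ij / X_j:
  a_11 = 360/800 = 0.45, a_21 = 240/800 = 0.30, a_31 = 0/800 = 0.00
  a_12 = 32/640 = 0.05, a_22 = 128/640 = 0.20, a_32 = 224/640 = 0.35
  a_13 = 186/1240 = 0.15, a_23 = 186/1240 = 0.15, a_33 = 434/1240 = 0.35
I − A =
  [   0.55    -0.05    -0.15]
  [  -0.30     0.80    -0.15]
  [   0.00    -0.35     0.65]
Cofactors of I−A, C_ij = (−1)^(i+j)·(minor ij) (rows/columns in the sector order above):
  C_11 = (0.80)(0.65) − (-0.15)(-0.35) = 0.4675
  C_12 = −[(-0.30)(0.65) − (-0.15)(0.00)] = 0.1950
  C_13 = (-0.30)(-0.35) − (0.80)(0.00) = 0.1050
  C_21 = −[(-0.05)(0.65) − (-0.15)(-0.35)] = 0.0850
  C_22 = (0.55)(0.65) − (-0.15)(0.00) = 0.3575
  C_23 = −[(0.55)(-0.35) − (-0.05)(0.00)] = 0.1925
  C_31 = (-0.05)(-0.15) − (-0.15)(0.80) = 0.1275
  C_32 = −[(0.55)(-0.15) − (-0.15)(-0.30)] = 0.1275
  C_33 = (0.55)(0.80) − (-0.05)(-0.30) = 0.4250
det(I−A) = Σ_j (I−A)_1j·C_1j = (0.55)(0.4675) + (-0.05)(0.1950) + (-0.15)(0.1050) = 0.231625
adj(I−A) = Cᵀ =
  [ 0.4675   0.0850   0.1275]
  [ 0.1950   0.3575   0.1275]
  [ 0.1050   0.1925   0.4250]
(I − A)⁻¹ = adj(I−A) / det(I−A) ≈
  [   2.0183     0.3670     0.5505]
  [   0.8419     1.5434     0.5505]
  [   0.4533     0.8311     1.8349]
x = (I − A)⁻¹ d = adj(I−A)·d / det(I−A), with det(I−A) = 0.231625:
  x_1 = (0.4675·650 + 0.0850·700 + 0.1275·700) / 0.231625 = 452.625 / 0.231625 ≈ 1954.13
  x_2 = (0.1950·650 + 0.3575·700 + 0.1275·700) / 0.231625 = 466.25 / 0.231625 ≈ 2012.95
  x_3 = (0.1050·650 + 0.1925·700 + 0.4250·700) / 0.231625 = 500.50 / 0.231625 ≈ 2160.82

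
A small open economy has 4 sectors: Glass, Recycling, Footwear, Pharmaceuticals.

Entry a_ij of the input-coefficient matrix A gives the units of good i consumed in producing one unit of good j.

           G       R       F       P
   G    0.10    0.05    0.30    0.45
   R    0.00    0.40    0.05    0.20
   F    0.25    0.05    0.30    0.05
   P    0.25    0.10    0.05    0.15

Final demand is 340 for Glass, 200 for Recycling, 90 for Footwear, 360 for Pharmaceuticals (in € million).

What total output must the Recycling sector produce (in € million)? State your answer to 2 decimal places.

x_R = 664.91

I − A =
  [   0.90    -0.05    -0.30    -0.45]
  [   0.00     0.60    -0.05    -0.20]
  [  -0.25    -0.05     0.70    -0.05]
  [  -0.25    -0.10    -0.05     0.85]
Compute the cofactors C_ij = (−1)^(i+j)·(3×3 minor ij) of I−A; the adjugate is their transpose:
adj(I−A) = Cᵀ =
  [ 0.338625   0.076500   0.165375   0.207000]
  [ 0.048750   0.381375   0.056625   0.118875]
  [ 0.132500   0.059625   0.371000   0.106000]
  [ 0.113125   0.070875   0.077125   0.330125]
det(I−A) = Σ_j (I−A)_1j·C_1j = (0.90)(0.338625) + (-0.05)(0.048750) + (-0.30)(0.132500) + (-0.45)(0.113125) = 0.21166875
(I − A)⁻¹ = adj(I−A) / det(I−A) ≈
  [   1.5998     0.3614     0.7813     0.9779]
  [   0.2303     1.8018     0.2675     0.5616]
  [   0.6260     0.2817     1.7527     0.5008]
  [   0.5344     0.3348     0.3644     1.5596]
x = (I − A)⁻¹ d = adj(I−A)·d / det(I−A), with det(I−A) = 0.21166875:
  x_G = (0.338625·340 + 0.076500·200 + 0.165375·90 + 0.207000·360) / 0.21166875 = 219.83625 / 0.21166875 ≈ 1038.59
  x_R = (0.048750·340 + 0.381375·200 + 0.056625·90 + 0.118875·360) / 0.21166875 = 140.74125 / 0.21166875 ≈ 664.91
  x_F = (0.132500·340 + 0.059625·200 + 0.371000·90 + 0.106000·360) / 0.21166875 = 128.525 / 0.21166875 ≈ 607.20
  x_P = (0.113125·340 + 0.070875·200 + 0.077125·90 + 0.330125·360) / 0.21166875 = 178.42375 / 0.21166875 ≈ 842.94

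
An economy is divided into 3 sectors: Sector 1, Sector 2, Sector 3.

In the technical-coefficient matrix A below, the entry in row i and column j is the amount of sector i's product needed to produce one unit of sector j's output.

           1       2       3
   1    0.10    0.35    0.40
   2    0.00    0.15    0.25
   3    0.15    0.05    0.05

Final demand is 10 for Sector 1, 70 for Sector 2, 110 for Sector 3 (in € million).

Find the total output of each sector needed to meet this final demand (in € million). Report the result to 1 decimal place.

I − A =
  [   0.90    -0.35    -0.40]
  [   0.00     0.85    -0.25]
  [  -0.15    -0.05     0.95]
Cofactors of I−A, C_ij = (−1)^(i+j)·(minor ij) (rows/columns in the sector order above):
  C_11 = (0.85)(0.95) − (-0.25)(-0.05) = 0.7950
  C_12 = −[(0.00)(0.95) − (-0.25)(-0.15)] = 0.0375
  C_13 = (0.00)(-0.05) − (0.85)(-0.15) = 0.1275
  C_21 = −[(-0.35)(0.95) − (-0.40)(-0.05)] = 0.3525
  C_22 = (0.90)(0.95) − (-0.40)(-0.15) = 0.7950
  C_23 = −[(0.90)(-0.05) − (-0.35)(-0.15)] = 0.0975
  C_31 = (-0.35)(-0.25) − (-0.40)(0.85) = 0.4275
  C_32 = −[(0.90)(-0.25) − (-0.40)(0.00)] = 0.2250
  C_33 = (0.90)(0.85) − (-0.35)(0.00) = 0.7650
det(I−A) = Σ_j (I−A)_1j·C_1j = (0.90)(0.7950) + (-0.35)(0.0375) + (-0.40)(0.1275) = 0.651375
adj(I−A) = Cᵀ =
  [ 0.7950   0.3525   0.4275]
  [ 0.0375   0.7950   0.2250]
  [ 0.1275   0.0975   0.7650]
(I − A)⁻¹ = adj(I−A) / det(I−A) ≈
  [   1.2205     0.5412     0.6563]
  [   0.0576     1.2205     0.3454]
  [   0.1957     0.1497     1.1744]
x = (I − A)⁻¹ d = adj(I−A)·d / det(I−A), with det(I−A) = 0.651375:
  x_1 = (0.7950·10 + 0.3525·70 + 0.4275·110) / 0.651375 = 79.65 / 0.651375 ≈ 122.3
  x_2 = (0.0375·10 + 0.7950·70 + 0.2250·110) / 0.651375 = 80.775 / 0.651375 ≈ 124.0
  x_3 = (0.1275·10 + 0.0975·70 + 0.7650·110) / 0.651375 = 92.25 / 0.651375 ≈ 141.6

x_1 = 122.3, x_2 = 124.0, x_3 = 141.6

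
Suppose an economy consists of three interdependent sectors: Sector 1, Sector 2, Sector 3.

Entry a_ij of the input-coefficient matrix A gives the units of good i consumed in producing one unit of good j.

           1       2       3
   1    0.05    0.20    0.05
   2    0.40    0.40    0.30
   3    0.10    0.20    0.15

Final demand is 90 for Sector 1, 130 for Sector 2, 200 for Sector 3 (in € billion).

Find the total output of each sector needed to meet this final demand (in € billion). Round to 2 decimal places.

x_1 = 236.36, x_2 = 573.23, x_3 = 397.98

I − A =
  [   0.95    -0.20    -0.05]
  [  -0.40     0.60    -0.30]
  [  -0.10    -0.20     0.85]
Cofactors of I−A, C_ij = (−1)^(i+j)·(minor ij) (rows/columns in the sector order above):
  C_11 = (0.60)(0.85) − (-0.30)(-0.20) = 0.4500
  C_12 = −[(-0.40)(0.85) − (-0.30)(-0.10)] = 0.3700
  C_13 = (-0.40)(-0.20) − (0.60)(-0.10) = 0.1400
  C_21 = −[(-0.20)(0.85) − (-0.05)(-0.20)] = 0.1800
  C_22 = (0.95)(0.85) − (-0.05)(-0.10) = 0.8025
  C_23 = −[(0.95)(-0.20) − (-0.20)(-0.10)] = 0.2100
  C_31 = (-0.20)(-0.30) − (-0.05)(0.60) = 0.0900
  C_32 = −[(0.95)(-0.30) − (-0.05)(-0.40)] = 0.3050
  C_33 = (0.95)(0.60) − (-0.20)(-0.40) = 0.4900
det(I−A) = Σ_j (I−A)_1j·C_1j = (0.95)(0.4500) + (-0.20)(0.3700) + (-0.05)(0.1400) = 0.3465
adj(I−A) = Cᵀ =
  [ 0.4500   0.1800   0.0900]
  [ 0.3700   0.8025   0.3050]
  [ 0.1400   0.2100   0.4900]
(I − A)⁻¹ = adj(I−A) / det(I−A) ≈
  [   1.2987     0.5195     0.2597]
  [   1.0678     2.3160     0.8802]
  [   0.4040     0.6061     1.4141]
x = (I − A)⁻¹ d = adj(I−A)·d / det(I−A), with det(I−A) = 0.3465:
  x_1 = (0.4500·90 + 0.1800·130 + 0.0900·200) / 0.3465 = 81.90 / 0.3465 ≈ 236.36
  x_2 = (0.3700·90 + 0.8025·130 + 0.3050·200) / 0.3465 = 198.625 / 0.3465 ≈ 573.23
  x_3 = (0.1400·90 + 0.2100·130 + 0.4900·200) / 0.3465 = 137.90 / 0.3465 ≈ 397.98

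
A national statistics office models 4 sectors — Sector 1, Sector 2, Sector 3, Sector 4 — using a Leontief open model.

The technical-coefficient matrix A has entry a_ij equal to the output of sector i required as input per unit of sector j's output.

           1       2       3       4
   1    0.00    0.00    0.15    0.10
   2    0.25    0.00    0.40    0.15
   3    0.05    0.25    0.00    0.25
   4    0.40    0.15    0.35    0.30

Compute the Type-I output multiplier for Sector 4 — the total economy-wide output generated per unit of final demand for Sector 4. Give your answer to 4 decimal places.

I − A =
  [   1.00     0.00    -0.15    -0.10]
  [  -0.25     1.00    -0.40    -0.15]
  [  -0.05    -0.25     1.00    -0.25]
  [  -0.40    -0.15    -0.35     0.70]
Compute the cofactors C_ij = (−1)^(i+j)·(3×3 minor ij) of I−A; the adjugate is their transpose:
adj(I−A) = Cᵀ =
  [ 0.491875   0.055625   0.142625   0.133125]
  [ 0.269750   0.550500   0.360500   0.285250]
  [ 0.202000   0.203250   0.633750   0.298750]
  [ 0.439875   0.251375   0.475625   0.883125]
det(I−A) = Σ_j (I−A)_1j·C_1j = (1.00)(0.491875) + (0.00)(0.269750) + (-0.15)(0.202000) + (-0.10)(0.439875) = 0.4175875
(I − A)⁻¹ = adj(I−A) / det(I−A) ≈
  [   1.17790     0.13321     0.34155     0.31880]
  [   0.64597     1.31829     0.86329     0.68309]
  [   0.48373     0.48672     1.51765     0.71542]
  [   1.05337     0.60197     1.13898     2.11483]
The output multiplier for sector j is the column-j sum of the Leontief inverse (I − A)⁻¹ = adj(I−A) / det(I−A).
Column 4 of adj(I−A): (0.133125, 0.285250, 0.298750, 0.883125); det(I−A) = 0.4175875.
m_4 = (0.133125 + 0.285250 + 0.298750 + 0.883125) / 0.4175875 = 1.60025 / 0.4175875 ≈ 3.8321.

m_4 = 3.8321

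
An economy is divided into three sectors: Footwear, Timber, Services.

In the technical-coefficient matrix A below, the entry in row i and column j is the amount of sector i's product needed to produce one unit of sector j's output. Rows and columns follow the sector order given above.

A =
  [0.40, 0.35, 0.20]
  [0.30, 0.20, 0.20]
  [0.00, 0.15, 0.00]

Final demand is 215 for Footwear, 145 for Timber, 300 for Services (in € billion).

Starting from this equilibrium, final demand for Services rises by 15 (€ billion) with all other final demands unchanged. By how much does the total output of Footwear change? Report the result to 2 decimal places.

Δx_F = 9.91

I − A =
  [   0.60    -0.35    -0.20]
  [  -0.30     0.80    -0.20]
  [   0.00    -0.15     1.00]
Cofactors of I−A, C_ij = (−1)^(i+j)·(minor ij) (rows/columns in the sector order above):
  C_11 = (0.80)(1.00) − (-0.20)(-0.15) = 0.7700
  C_12 = −[(-0.30)(1.00) − (-0.20)(0.00)] = 0.3000
  C_13 = (-0.30)(-0.15) − (0.80)(0.00) = 0.0450
  C_21 = −[(-0.35)(1.00) − (-0.20)(-0.15)] = 0.3800
  C_22 = (0.60)(1.00) − (-0.20)(0.00) = 0.6000
  C_23 = −[(0.60)(-0.15) − (-0.35)(0.00)] = 0.0900
  C_31 = (-0.35)(-0.20) − (-0.20)(0.80) = 0.2300
  C_32 = −[(0.60)(-0.20) − (-0.20)(-0.30)] = 0.1800
  C_33 = (0.60)(0.80) − (-0.35)(-0.30) = 0.3750
det(I−A) = Σ_j (I−A)_1j·C_1j = (0.60)(0.7700) + (-0.35)(0.3000) + (-0.20)(0.0450) = 0.3480
adj(I−A) = Cᵀ =
  [ 0.7700   0.3800   0.2300]
  [ 0.3000   0.6000   0.1800]
  [ 0.0450   0.0900   0.3750]
(I − A)⁻¹ = adj(I−A) / det(I−A) ≈
  [   2.2126     1.0920     0.6609]
  [   0.8621     1.7241     0.5172]
  [   0.1293     0.2586     1.0776]
Δx = (I − A)⁻¹ Δd with Δd having +15 in the Services component and 0 elsewhere.
So Δx_F = L_FS · (+15), where L_FS = adj(I−A)_FS / det(I−A) = 0.2300 / 0.3480.
Δx_F = 0.2300 × (+15) / 0.3480 = 3.45 / 0.3480 ≈ 9.91.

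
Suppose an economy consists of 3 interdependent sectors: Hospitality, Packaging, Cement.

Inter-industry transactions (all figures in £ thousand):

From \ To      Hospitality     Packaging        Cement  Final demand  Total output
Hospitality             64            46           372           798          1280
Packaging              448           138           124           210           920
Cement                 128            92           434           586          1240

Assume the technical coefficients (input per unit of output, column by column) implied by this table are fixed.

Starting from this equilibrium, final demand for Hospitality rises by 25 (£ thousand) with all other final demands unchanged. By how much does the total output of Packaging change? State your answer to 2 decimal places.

Δx_P = 12.70

Technical coefficients a_ij = z_ij / X_j:
  a_HH = 64/1280 = 0.05, a_PH = 448/1280 = 0.35, a_CH = 128/1280 = 0.10
  a_HP = 46/920 = 0.05, a_PP = 138/920 = 0.15, a_CP = 92/920 = 0.10
  a_HC = 372/1240 = 0.30, a_PC = 124/1240 = 0.10, a_CC = 434/1240 = 0.35
I − A =
  [   0.95    -0.05    -0.30]
  [  -0.35     0.85    -0.10]
  [  -0.10    -0.10     0.65]
Cofactors of I−A, C_ij = (−1)^(i+j)·(minor ij) (rows/columns in the sector order above):
  C_11 = (0.85)(0.65) − (-0.10)(-0.10) = 0.5425
  C_12 = −[(-0.35)(0.65) − (-0.10)(-0.10)] = 0.2375
  C_13 = (-0.35)(-0.10) − (0.85)(-0.10) = 0.1200
  C_21 = −[(-0.05)(0.65) − (-0.30)(-0.10)] = 0.0625
  C_22 = (0.95)(0.65) − (-0.30)(-0.10) = 0.5875
  C_23 = −[(0.95)(-0.10) − (-0.05)(-0.10)] = 0.1000
  C_31 = (-0.05)(-0.10) − (-0.30)(0.85) = 0.2600
  C_32 = −[(0.95)(-0.10) − (-0.30)(-0.35)] = 0.2000
  C_33 = (0.95)(0.85) − (-0.05)(-0.35) = 0.7900
det(I−A) = Σ_j (I−A)_1j·C_1j = (0.95)(0.5425) + (-0.05)(0.2375) + (-0.30)(0.1200) = 0.4675
adj(I−A) = Cᵀ =
  [ 0.5425   0.0625   0.2600]
  [ 0.2375   0.5875   0.2000]
  [ 0.1200   0.1000   0.7900]
(I − A)⁻¹ = adj(I−A) / det(I−A) ≈
  [   1.1604     0.1337     0.5561]
  [   0.5080     1.2567     0.4278]
  [   0.2567     0.2139     1.6898]
Δx = (I − A)⁻¹ Δd with Δd having +25 in the Hospitality component and 0 elsewhere.
So Δx_P = L_PH · (+25), where L_PH = adj(I−A)_PH / det(I−A) = 0.2375 / 0.4675.
Δx_P = 0.2375 × (+25) / 0.4675 = 5.9375 / 0.4675 ≈ 12.70.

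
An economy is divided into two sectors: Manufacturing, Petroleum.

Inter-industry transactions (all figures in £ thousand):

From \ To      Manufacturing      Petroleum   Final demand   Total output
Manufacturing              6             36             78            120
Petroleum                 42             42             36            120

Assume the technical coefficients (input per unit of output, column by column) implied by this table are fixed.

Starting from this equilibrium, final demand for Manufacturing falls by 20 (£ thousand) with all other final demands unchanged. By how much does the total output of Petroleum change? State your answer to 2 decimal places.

Technical coefficients a_ij = z_ij / X_j:
  a_11 = 6/120 = 0.05, a_21 = 42/120 = 0.35
  a_12 = 36/120 = 0.30, a_22 = 42/120 = 0.35
I − A =
  [   0.95    -0.30]
  [  -0.35     0.65]
det(I−A) = (0.95)(0.65) − (-0.30)(-0.35) = 0.5125
adj(I−A) = [[0.65, 0.30], [0.35, 0.95]]
(I − A)⁻¹ = adj(I−A) / det(I−A) ≈
  [   1.2683     0.5854]
  [   0.6829     1.8537]
Δx = (I − A)⁻¹ Δd with Δd having -20 in the Manufacturing component and 0 elsewhere.
So Δx_2 = L_21 · (-20), where L_21 = adj(I−A)_21 / det(I−A) = 0.35 / 0.5125.
Δx_2 = 0.35 × (-20) / 0.5125 = -7.00 / 0.5125 ≈ -13.66.

Δx_2 = -13.66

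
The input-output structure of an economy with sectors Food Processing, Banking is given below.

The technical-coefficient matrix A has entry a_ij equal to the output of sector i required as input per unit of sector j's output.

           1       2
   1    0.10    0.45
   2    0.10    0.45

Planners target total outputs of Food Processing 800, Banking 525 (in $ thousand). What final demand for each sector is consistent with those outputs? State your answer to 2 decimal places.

d_1 = 483.75, d_2 = 208.75

I − A =
  [   0.90    -0.45]
  [  -0.10     0.55]
d = (I − A) x:
  d_1 = (+0.90)·800 + (-0.45)·525 = 483.75
  d_2 = (-0.10)·800 + (+0.55)·525 = 208.75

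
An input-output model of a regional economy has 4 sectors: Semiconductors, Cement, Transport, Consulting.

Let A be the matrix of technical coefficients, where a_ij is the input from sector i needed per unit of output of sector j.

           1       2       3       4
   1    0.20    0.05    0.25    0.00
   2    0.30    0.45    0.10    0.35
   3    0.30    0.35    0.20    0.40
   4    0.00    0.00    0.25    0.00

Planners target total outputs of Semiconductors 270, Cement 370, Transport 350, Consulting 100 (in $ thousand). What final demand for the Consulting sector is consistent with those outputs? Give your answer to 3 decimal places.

I − A =
  [   0.80    -0.05    -0.25     0.00]
  [  -0.30     0.55    -0.10    -0.35]
  [  -0.30    -0.35     0.80    -0.40]
  [   0.00     0.00    -0.25     1.00]
d = (I − A) x:
  d_1 = (+0.80)·270 + (-0.05)·370 + (-0.25)·350 + (+0.00)·100 = 110.000
  d_2 = (-0.30)·270 + (+0.55)·370 + (-0.10)·350 + (-0.35)·100 = 52.500
  d_3 = (-0.30)·270 + (-0.35)·370 + (+0.80)·350 + (-0.40)·100 = 29.500
  d_4 = (+0.00)·270 + (+0.00)·370 + (-0.25)·350 + (+1.00)·100 = 12.500

d_4 = 12.500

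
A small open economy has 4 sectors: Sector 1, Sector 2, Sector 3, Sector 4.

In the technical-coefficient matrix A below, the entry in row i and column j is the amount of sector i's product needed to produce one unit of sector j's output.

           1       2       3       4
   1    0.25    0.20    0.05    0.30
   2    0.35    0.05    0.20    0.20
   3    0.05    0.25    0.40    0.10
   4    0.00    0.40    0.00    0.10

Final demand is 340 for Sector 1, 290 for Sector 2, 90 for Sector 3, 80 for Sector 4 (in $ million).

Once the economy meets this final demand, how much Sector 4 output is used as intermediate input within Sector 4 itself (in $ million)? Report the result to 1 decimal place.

I − A =
  [   0.75    -0.20    -0.05    -0.30]
  [  -0.35     0.95    -0.20    -0.20]
  [  -0.05    -0.25     0.60    -0.10]
  [   0.00    -0.40     0.00     0.90]
Compute the cofactors C_ij = (−1)^(i+j)·(3×3 minor ij) of I−A; the adjugate is their transpose:
adj(I−A) = Cᵀ =
  [ 0.41200   0.19325   0.09875   0.19125]
  [ 0.19800   0.40275   0.15075   0.17225]
  [ 0.13150   0.21375   0.47625   0.14425]
  [ 0.08800   0.17900   0.06700   0.33925]
det(I−A) = Σ_j (I−A)_1j·C_1j = (0.75)(0.41200) + (-0.20)(0.19800) + (-0.05)(0.13150) + (-0.30)(0.08800) = 0.236425
(I − A)⁻¹ = adj(I−A) / det(I−A) ≈
  [   1.7426     0.8174     0.4177     0.8089]
  [   0.8375     1.7035     0.6376     0.7286]
  [   0.5562     0.9041     2.0144     0.6101]
  [   0.3722     0.7571     0.2834     1.4349]
First solve x = (I − A)⁻¹ d = adj(I−A)·d / det(I−A); in particular x_4 = (0.08800·340 + 0.17900·290 + 0.06700·90 + 0.33925·80) / 0.236425 = 115.00 / 0.236425 ≈ 486.412.
Intermediate flow from 4 to 4: z_44 = a_44 · x_4 = 0.10 × 115.00 / 0.236425 = 11.50 / 0.236425 ≈ 48.6.

z_44 = 48.6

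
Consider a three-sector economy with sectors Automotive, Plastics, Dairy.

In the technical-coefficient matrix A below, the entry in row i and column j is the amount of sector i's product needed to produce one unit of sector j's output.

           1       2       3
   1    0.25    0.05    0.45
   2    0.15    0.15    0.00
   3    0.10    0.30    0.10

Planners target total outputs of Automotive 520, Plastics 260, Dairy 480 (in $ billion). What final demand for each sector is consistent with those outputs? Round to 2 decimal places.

d_1 = 161.00, d_2 = 143.00, d_3 = 302.00

I − A =
  [   0.75    -0.05    -0.45]
  [  -0.15     0.85     0.00]
  [  -0.10    -0.30     0.90]
d = (I − A) x:
  d_1 = (+0.75)·520 + (-0.05)·260 + (-0.45)·480 = 161.00
  d_2 = (-0.15)·520 + (+0.85)·260 + (+0.00)·480 = 143.00
  d_3 = (-0.10)·520 + (-0.30)·260 + (+0.90)·480 = 302.00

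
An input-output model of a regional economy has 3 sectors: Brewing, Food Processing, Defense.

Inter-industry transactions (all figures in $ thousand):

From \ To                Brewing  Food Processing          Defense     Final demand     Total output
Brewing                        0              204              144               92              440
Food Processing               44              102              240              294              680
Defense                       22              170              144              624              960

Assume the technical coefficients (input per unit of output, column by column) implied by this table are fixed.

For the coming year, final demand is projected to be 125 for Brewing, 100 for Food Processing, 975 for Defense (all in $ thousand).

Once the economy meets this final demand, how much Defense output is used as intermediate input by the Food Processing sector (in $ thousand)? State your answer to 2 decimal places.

Technical coefficients a_ij = z_ij / X_j:
  a_11 = 0/440 = 0.00, a_21 = 44/440 = 0.10, a_31 = 22/440 = 0.05
  a_12 = 204/680 = 0.30, a_22 = 102/680 = 0.15, a_32 = 170/680 = 0.25
  a_13 = 144/960 = 0.15, a_23 = 240/960 = 0.25, a_33 = 144/960 = 0.15
I − A =
  [   1.00    -0.30    -0.15]
  [  -0.10     0.85    -0.25]
  [  -0.05    -0.25     0.85]
Cofactors of I−A, C_ij = (−1)^(i+j)·(minor ij) (rows/columns in the sector order above):
  C_11 = (0.85)(0.85) − (-0.25)(-0.25) = 0.6600
  C_12 = −[(-0.10)(0.85) − (-0.25)(-0.05)] = 0.0975
  C_13 = (-0.10)(-0.25) − (0.85)(-0.05) = 0.0675
  C_21 = −[(-0.30)(0.85) − (-0.15)(-0.25)] = 0.2925
  C_22 = (1.00)(0.85) − (-0.15)(-0.05) = 0.8425
  C_23 = −[(1.00)(-0.25) − (-0.30)(-0.05)] = 0.2650
  C_31 = (-0.30)(-0.25) − (-0.15)(0.85) = 0.2025
  C_32 = −[(1.00)(-0.25) − (-0.15)(-0.10)] = 0.2650
  C_33 = (1.00)(0.85) − (-0.30)(-0.10) = 0.8200
det(I−A) = Σ_j (I−A)_1j·C_1j = (1.00)(0.6600) + (-0.30)(0.0975) + (-0.15)(0.0675) = 0.620625
adj(I−A) = Cᵀ =
  [ 0.6600   0.2925   0.2025]
  [ 0.0975   0.8425   0.2650]
  [ 0.0675   0.2650   0.8200]
(I − A)⁻¹ = adj(I−A) / det(I−A) ≈
  [   1.0634     0.4713     0.3263]
  [   0.1571     1.3575     0.4270]
  [   0.1088     0.4270     1.3212]
First solve x = (I − A)⁻¹ d = adj(I−A)·d / det(I−A); in particular x_2 = (0.0975·125 + 0.8425·100 + 0.2650·975) / 0.620625 = 354.8125 / 0.620625 ≈ 571.7019.
Intermediate flow from 3 to 2: z_32 = a_32 · x_2 = 0.25 × 354.8125 / 0.620625 = 88.703125 / 0.620625 ≈ 142.93.

z_32 = 142.93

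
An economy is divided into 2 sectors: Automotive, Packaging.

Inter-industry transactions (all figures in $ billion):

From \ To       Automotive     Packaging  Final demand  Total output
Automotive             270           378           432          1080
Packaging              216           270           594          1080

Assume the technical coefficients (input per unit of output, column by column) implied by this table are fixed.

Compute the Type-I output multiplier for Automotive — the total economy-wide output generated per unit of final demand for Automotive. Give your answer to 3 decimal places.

m_A = 1.929

Technical coefficients a_ij = z_ij / X_j:
  a_AA = 270/1080 = 0.25, a_PA = 216/1080 = 0.20
  a_AP = 378/1080 = 0.35, a_PP = 270/1080 = 0.25
I − A =
  [   0.75    -0.35]
  [  -0.20     0.75]
det(I−A) = (0.75)(0.75) − (-0.35)(-0.20) = 0.4925
adj(I−A) = [[0.75, 0.35], [0.20, 0.75]]
(I − A)⁻¹ = adj(I−A) / det(I−A) ≈
  [   1.5228     0.7107]
  [   0.4061     1.5228]
The output multiplier for sector j is the column-j sum of the Leontief inverse (I − A)⁻¹ = adj(I−A) / det(I−A).
Column A of adj(I−A): (0.75, 0.20); det(I−A) = 0.4925.
m_A = (0.75 + 0.20) / 0.4925 = 0.95 / 0.4925 ≈ 1.929.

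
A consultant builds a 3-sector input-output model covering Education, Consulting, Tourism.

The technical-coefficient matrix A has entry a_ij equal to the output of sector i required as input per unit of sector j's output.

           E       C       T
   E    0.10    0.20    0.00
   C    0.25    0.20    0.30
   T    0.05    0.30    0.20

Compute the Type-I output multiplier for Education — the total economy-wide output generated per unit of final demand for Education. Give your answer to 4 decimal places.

I − A =
  [   0.90    -0.20     0.00]
  [  -0.25     0.80    -0.30]
  [  -0.05    -0.30     0.80]
Cofactors of I−A, C_ij = (−1)^(i+j)·(minor ij) (rows/columns in the sector order above):
  C_11 = (0.80)(0.80) − (-0.30)(-0.30) = 0.5500
  C_12 = −[(-0.25)(0.80) − (-0.30)(-0.05)] = 0.2150
  C_13 = (-0.25)(-0.30) − (0.80)(-0.05) = 0.1150
  C_21 = −[(-0.20)(0.80) − (0.00)(-0.30)] = 0.1600
  C_22 = (0.90)(0.80) − (0.00)(-0.05) = 0.7200
  C_23 = −[(0.90)(-0.30) − (-0.20)(-0.05)] = 0.2800
  C_31 = (-0.20)(-0.30) − (0.00)(0.80) = 0.0600
  C_32 = −[(0.90)(-0.30) − (0.00)(-0.25)] = 0.2700
  C_33 = (0.90)(0.80) − (-0.20)(-0.25) = 0.6700
det(I−A) = Σ_j (I−A)_1j·C_1j = (0.90)(0.5500) + (-0.20)(0.2150) + (0.00)(0.1150) = 0.4520
adj(I−A) = Cᵀ =
  [ 0.5500   0.1600   0.0600]
  [ 0.2150   0.7200   0.2700]
  [ 0.1150   0.2800   0.6700]
(I − A)⁻¹ = adj(I−A) / det(I−A) ≈
  [   1.21681     0.35398     0.13274]
  [   0.47566     1.59292     0.59735]
  [   0.25442     0.61947     1.48230]
The output multiplier for sector j is the column-j sum of the Leontief inverse (I − A)⁻¹ = adj(I−A) / det(I−A).
Column E of adj(I−A): (0.5500, 0.2150, 0.1150); det(I−A) = 0.4520.
m_E = (0.5500 + 0.2150 + 0.1150) / 0.4520 = 0.88 / 0.4520 ≈ 1.9469.

m_E = 1.9469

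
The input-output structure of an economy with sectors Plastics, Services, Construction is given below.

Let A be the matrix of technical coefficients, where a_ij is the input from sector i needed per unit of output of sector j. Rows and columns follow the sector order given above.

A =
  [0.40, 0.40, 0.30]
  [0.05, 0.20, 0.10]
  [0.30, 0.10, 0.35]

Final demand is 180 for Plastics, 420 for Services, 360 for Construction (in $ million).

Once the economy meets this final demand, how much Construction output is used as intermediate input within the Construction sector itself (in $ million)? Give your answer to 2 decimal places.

z_CC = 481.23

I − A =
  [   0.60    -0.40    -0.30]
  [  -0.05     0.80    -0.10]
  [  -0.30    -0.10     0.65]
Cofactors of I−A, C_ij = (−1)^(i+j)·(minor ij) (rows/columns in the sector order above):
  C_11 = (0.80)(0.65) − (-0.10)(-0.10) = 0.5100
  C_12 = −[(-0.05)(0.65) − (-0.10)(-0.30)] = 0.0625
  C_13 = (-0.05)(-0.10) − (0.80)(-0.30) = 0.2450
  C_21 = −[(-0.40)(0.65) − (-0.30)(-0.10)] = 0.2900
  C_22 = (0.60)(0.65) − (-0.30)(-0.30) = 0.3000
  C_23 = −[(0.60)(-0.10) − (-0.40)(-0.30)] = 0.1800
  C_31 = (-0.40)(-0.10) − (-0.30)(0.80) = 0.2800
  C_32 = −[(0.60)(-0.10) − (-0.30)(-0.05)] = 0.0750
  C_33 = (0.60)(0.80) − (-0.40)(-0.05) = 0.4600
det(I−A) = Σ_j (I−A)_1j·C_1j = (0.60)(0.5100) + (-0.40)(0.0625) + (-0.30)(0.2450) = 0.2075
adj(I−A) = Cᵀ =
  [ 0.5100   0.2900   0.2800]
  [ 0.0625   0.3000   0.0750]
  [ 0.2450   0.1800   0.4600]
(I − A)⁻¹ = adj(I−A) / det(I−A) ≈
  [   2.4578     1.3976     1.3494]
  [   0.3012     1.4458     0.3614]
  [   1.1807     0.8675     2.2169]
First solve x = (I − A)⁻¹ d = adj(I−A)·d / det(I−A); in particular x_C = (0.2450·180 + 0.1800·420 + 0.4600·360) / 0.2075 = 285.30 / 0.2075 ≈ 1374.9398.
Intermediate flow from C to C: z_CC = a_CC · x_C = 0.35 × 285.30 / 0.2075 = 99.855 / 0.2075 ≈ 481.23.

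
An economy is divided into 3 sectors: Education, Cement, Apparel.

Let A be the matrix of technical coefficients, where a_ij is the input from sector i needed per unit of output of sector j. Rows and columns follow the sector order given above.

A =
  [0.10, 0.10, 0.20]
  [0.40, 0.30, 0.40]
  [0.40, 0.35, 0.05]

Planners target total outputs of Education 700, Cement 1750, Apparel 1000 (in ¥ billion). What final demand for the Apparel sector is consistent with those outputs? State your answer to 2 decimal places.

I − A =
  [   0.90    -0.10    -0.20]
  [  -0.40     0.70    -0.40]
  [  -0.40    -0.35     0.95]
d = (I − A) x:
  d_1 = (+0.90)·700 + (-0.10)·1750 + (-0.20)·1000 = 255.00
  d_2 = (-0.40)·700 + (+0.70)·1750 + (-0.40)·1000 = 545.00
  d_3 = (-0.40)·700 + (-0.35)·1750 + (+0.95)·1000 = 57.50

d_3 = 57.50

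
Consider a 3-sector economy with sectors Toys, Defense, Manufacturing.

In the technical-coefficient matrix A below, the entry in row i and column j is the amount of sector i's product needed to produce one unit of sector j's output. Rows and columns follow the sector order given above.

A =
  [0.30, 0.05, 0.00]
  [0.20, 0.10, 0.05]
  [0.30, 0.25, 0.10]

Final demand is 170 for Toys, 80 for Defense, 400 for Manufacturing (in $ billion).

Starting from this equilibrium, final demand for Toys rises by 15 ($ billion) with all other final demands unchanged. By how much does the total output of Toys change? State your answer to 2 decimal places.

I − A =
  [   0.70    -0.05     0.00]
  [  -0.20     0.90    -0.05]
  [  -0.30    -0.25     0.90]
Cofactors of I−A, C_ij = (−1)^(i+j)·(minor ij) (rows/columns in the sector order above):
  C_11 = (0.90)(0.90) − (-0.05)(-0.25) = 0.7975
  C_12 = −[(-0.20)(0.90) − (-0.05)(-0.30)] = 0.1950
  C_13 = (-0.20)(-0.25) − (0.90)(-0.30) = 0.3200
  C_21 = −[(-0.05)(0.90) − (0.00)(-0.25)] = 0.0450
  C_22 = (0.70)(0.90) − (0.00)(-0.30) = 0.6300
  C_23 = −[(0.70)(-0.25) − (-0.05)(-0.30)] = 0.1900
  C_31 = (-0.05)(-0.05) − (0.00)(0.90) = 0.0025
  C_32 = −[(0.70)(-0.05) − (0.00)(-0.20)] = 0.0350
  C_33 = (0.70)(0.90) − (-0.05)(-0.20) = 0.6200
det(I−A) = Σ_j (I−A)_1j·C_1j = (0.70)(0.7975) + (-0.05)(0.1950) + (0.00)(0.3200) = 0.5485
adj(I−A) = Cᵀ =
  [ 0.7975   0.0450   0.0025]
  [ 0.1950   0.6300   0.0350]
  [ 0.3200   0.1900   0.6200]
(I − A)⁻¹ = adj(I−A) / det(I−A) ≈
  [   1.4540     0.0820     0.0046]
  [   0.3555     1.1486     0.0638]
  [   0.5834     0.3464     1.1304]
Δx = (I − A)⁻¹ Δd with Δd having +15 in the Toys component and 0 elsewhere.
So Δx_1 = L_11 · (+15), where L_11 = adj(I−A)_11 / det(I−A) = 0.7975 / 0.5485.
Δx_1 = 0.7975 × (+15) / 0.5485 = 11.9625 / 0.5485 ≈ 21.81.

Δx_1 = 21.81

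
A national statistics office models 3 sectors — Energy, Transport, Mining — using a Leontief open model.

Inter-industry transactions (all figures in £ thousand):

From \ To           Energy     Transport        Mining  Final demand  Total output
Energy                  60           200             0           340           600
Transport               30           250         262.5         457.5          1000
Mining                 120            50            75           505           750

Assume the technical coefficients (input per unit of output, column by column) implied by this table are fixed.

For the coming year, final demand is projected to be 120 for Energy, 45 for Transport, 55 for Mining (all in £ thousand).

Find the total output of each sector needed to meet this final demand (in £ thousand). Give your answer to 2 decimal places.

x_1 = 159.74, x_2 = 118.81, x_3 = 103.21

Technical coefficients a_ij = z_ij / X_j:
  a_11 = 60/600 = 0.10, a_21 = 30/600 = 0.05, a_31 = 120/600 = 0.20
  a_12 = 200/1000 = 0.20, a_22 = 250/1000 = 0.25, a_32 = 50/1000 = 0.05
  a_13 = 0/750 = 0.00, a_23 = 262.5/750 = 0.35, a_33 = 75/750 = 0.10
I − A =
  [   0.90    -0.20     0.00]
  [  -0.05     0.75    -0.35]
  [  -0.20    -0.05     0.90]
Cofactors of I−A, C_ij = (−1)^(i+j)·(minor ij) (rows/columns in the sector order above):
  C_11 = (0.75)(0.90) − (-0.35)(-0.05) = 0.6575
  C_12 = −[(-0.05)(0.90) − (-0.35)(-0.20)] = 0.1150
  C_13 = (-0.05)(-0.05) − (0.75)(-0.20) = 0.1525
  C_21 = −[(-0.20)(0.90) − (0.00)(-0.05)] = 0.1800
  C_22 = (0.90)(0.90) − (0.00)(-0.20) = 0.8100
  C_23 = −[(0.90)(-0.05) − (-0.20)(-0.20)] = 0.0850
  C_31 = (-0.20)(-0.35) − (0.00)(0.75) = 0.0700
  C_32 = −[(0.90)(-0.35) − (0.00)(-0.05)] = 0.3150
  C_33 = (0.90)(0.75) − (-0.20)(-0.05) = 0.6650
det(I−A) = Σ_j (I−A)_1j·C_1j = (0.90)(0.6575) + (-0.20)(0.1150) + (0.00)(0.1525) = 0.56875
adj(I−A) = Cᵀ =
  [ 0.6575   0.1800   0.0700]
  [ 0.1150   0.8100   0.3150]
  [ 0.1525   0.0850   0.6650]
(I − A)⁻¹ = adj(I−A) / det(I−A) ≈
  [   1.1560     0.3165     0.1231]
  [   0.2022     1.4242     0.5538]
  [   0.2681     0.1495     1.1692]
x = (I − A)⁻¹ d = adj(I−A)·d / det(I−A), with det(I−A) = 0.56875:
  x_1 = (0.6575·120 + 0.1800·45 + 0.0700·55) / 0.56875 = 90.85 / 0.56875 ≈ 159.74
  x_2 = (0.1150·120 + 0.8100·45 + 0.3150·55) / 0.56875 = 67.575 / 0.56875 ≈ 118.81
  x_3 = (0.1525·120 + 0.0850·45 + 0.6650·55) / 0.56875 = 58.70 / 0.56875 ≈ 103.21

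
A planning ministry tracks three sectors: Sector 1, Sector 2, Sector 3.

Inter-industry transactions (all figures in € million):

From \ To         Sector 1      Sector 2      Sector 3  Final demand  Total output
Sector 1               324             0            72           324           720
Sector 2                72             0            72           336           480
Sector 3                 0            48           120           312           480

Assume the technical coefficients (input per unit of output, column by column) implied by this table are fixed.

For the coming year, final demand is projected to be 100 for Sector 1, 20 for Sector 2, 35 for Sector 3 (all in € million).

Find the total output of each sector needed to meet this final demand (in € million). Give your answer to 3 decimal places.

Technical coefficients a_ij = z_ij / X_j:
  a_11 = 324/720 = 0.45, a_21 = 72/720 = 0.10, a_31 = 0/720 = 0.00
  a_12 = 0/480 = 0.00, a_22 = 0/480 = 0.00, a_32 = 48/480 = 0.10
  a_13 = 72/480 = 0.15, a_23 = 72/480 = 0.15, a_33 = 120/480 = 0.25
I − A =
  [   0.55     0.00    -0.15]
  [  -0.10     1.00    -0.15]
  [   0.00    -0.10     0.75]
Cofactors of I−A, C_ij = (−1)^(i+j)·(minor ij) (rows/columns in the sector order above):
  C_11 = (1.00)(0.75) − (-0.15)(-0.10) = 0.7350
  C_12 = −[(-0.10)(0.75) − (-0.15)(0.00)] = 0.0750
  C_13 = (-0.10)(-0.10) − (1.00)(0.00) = 0.0100
  C_21 = −[(0.00)(0.75) − (-0.15)(-0.10)] = 0.0150
  C_22 = (0.55)(0.75) − (-0.15)(0.00) = 0.4125
  C_23 = −[(0.55)(-0.10) − (0.00)(0.00)] = 0.0550
  C_31 = (0.00)(-0.15) − (-0.15)(1.00) = 0.1500
  C_32 = −[(0.55)(-0.15) − (-0.15)(-0.10)] = 0.0975
  C_33 = (0.55)(1.00) − (0.00)(-0.10) = 0.5500
det(I−A) = Σ_j (I−A)_1j·C_1j = (0.55)(0.7350) + (0.00)(0.0750) + (-0.15)(0.0100) = 0.40275
adj(I−A) = Cᵀ =
  [ 0.7350   0.0150   0.1500]
  [ 0.0750   0.4125   0.0975]
  [ 0.0100   0.0550   0.5500]
(I − A)⁻¹ = adj(I−A) / det(I−A) ≈
  [   1.8250     0.0372     0.3724]
  [   0.1862     1.0242     0.2421]
  [   0.0248     0.1366     1.3656]
x = (I − A)⁻¹ d = adj(I−A)·d / det(I−A), with det(I−A) = 0.40275:
  x_1 = (0.7350·100 + 0.0150·20 + 0.1500·35) / 0.40275 = 79.05 / 0.40275 ≈ 196.276
  x_2 = (0.0750·100 + 0.4125·20 + 0.0975·35) / 0.40275 = 19.1625 / 0.40275 ≈ 47.579
  x_3 = (0.0100·100 + 0.0550·20 + 0.5500·35) / 0.40275 = 21.35 / 0.40275 ≈ 53.011

x_1 = 196.276, x_2 = 47.579, x_3 = 53.011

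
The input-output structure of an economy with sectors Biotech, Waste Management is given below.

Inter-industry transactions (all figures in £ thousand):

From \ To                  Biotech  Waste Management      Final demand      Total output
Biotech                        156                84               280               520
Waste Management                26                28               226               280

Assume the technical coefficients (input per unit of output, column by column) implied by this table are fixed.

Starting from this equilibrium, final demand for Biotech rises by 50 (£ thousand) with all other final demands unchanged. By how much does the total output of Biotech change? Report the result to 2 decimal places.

Technical coefficients a_ij = z_ij / X_j:
  a_BB = 156/520 = 0.30, a_WB = 26/520 = 0.05
  a_BW = 84/280 = 0.30, a_WW = 28/280 = 0.10
I − A =
  [   0.70    -0.30]
  [  -0.05     0.90]
det(I−A) = (0.70)(0.90) − (-0.30)(-0.05) = 0.6150
adj(I−A) = [[0.90, 0.30], [0.05, 0.70]]
(I − A)⁻¹ = adj(I−A) / det(I−A) ≈
  [   1.4634     0.4878]
  [   0.0813     1.1382]
Δx = (I − A)⁻¹ Δd with Δd having +50 in the Biotech component and 0 elsewhere.
So Δx_B = L_BB · (+50), where L_BB = adj(I−A)_BB / det(I−A) = 0.90 / 0.6150.
Δx_B = 0.90 × (+50) / 0.6150 = 45.00 / 0.6150 ≈ 73.17.

Δx_B = 73.17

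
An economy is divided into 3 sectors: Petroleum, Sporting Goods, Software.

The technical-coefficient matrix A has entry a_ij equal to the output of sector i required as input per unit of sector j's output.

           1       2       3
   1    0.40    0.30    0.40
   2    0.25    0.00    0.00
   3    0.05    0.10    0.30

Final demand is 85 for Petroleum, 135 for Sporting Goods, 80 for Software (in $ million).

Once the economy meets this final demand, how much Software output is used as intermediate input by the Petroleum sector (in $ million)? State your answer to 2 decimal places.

z_31 = 18.56

I − A =
  [   0.60    -0.30    -0.40]
  [  -0.25     1.00     0.00]
  [  -0.05    -0.10     0.70]
Cofactors of I−A, C_ij = (−1)^(i+j)·(minor ij) (rows/columns in the sector order above):
  C_11 = (1.00)(0.70) − (0.00)(-0.10) = 0.7000
  C_12 = −[(-0.25)(0.70) − (0.00)(-0.05)] = 0.1750
  C_13 = (-0.25)(-0.10) − (1.00)(-0.05) = 0.0750
  C_21 = −[(-0.30)(0.70) − (-0.40)(-0.10)] = 0.2500
  C_22 = (0.60)(0.70) − (-0.40)(-0.05) = 0.4000
  C_23 = −[(0.60)(-0.10) − (-0.30)(-0.05)] = 0.0750
  C_31 = (-0.30)(0.00) − (-0.40)(1.00) = 0.4000
  C_32 = −[(0.60)(0.00) − (-0.40)(-0.25)] = 0.1000
  C_33 = (0.60)(1.00) − (-0.30)(-0.25) = 0.5250
det(I−A) = Σ_j (I−A)_1j·C_1j = (0.60)(0.7000) + (-0.30)(0.1750) + (-0.40)(0.0750) = 0.3375
adj(I−A) = Cᵀ =
  [ 0.7000   0.2500   0.4000]
  [ 0.1750   0.4000   0.1000]
  [ 0.0750   0.0750   0.5250]
(I − A)⁻¹ = adj(I−A) / det(I−A) ≈
  [   2.0741     0.7407     1.1852]
  [   0.5185     1.1852     0.2963]
  [   0.2222     0.2222     1.5556]
First solve x = (I − A)⁻¹ d = adj(I−A)·d / det(I−A); in particular x_1 = (0.7000·85 + 0.2500·135 + 0.4000·80) / 0.3375 = 125.25 / 0.3375 ≈ 371.1111.
Intermediate flow from 3 to 1: z_31 = a_31 · x_1 = 0.05 × 125.25 / 0.3375 = 6.2625 / 0.3375 ≈ 18.56.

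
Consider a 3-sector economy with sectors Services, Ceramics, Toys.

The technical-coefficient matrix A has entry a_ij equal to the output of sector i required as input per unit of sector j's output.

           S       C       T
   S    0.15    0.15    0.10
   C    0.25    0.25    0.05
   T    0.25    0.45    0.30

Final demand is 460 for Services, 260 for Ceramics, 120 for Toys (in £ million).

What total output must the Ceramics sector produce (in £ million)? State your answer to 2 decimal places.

x_C = 657.32

I − A =
  [   0.85    -0.15    -0.10]
  [  -0.25     0.75    -0.05]
  [  -0.25    -0.45     0.70]
Cofactors of I−A, C_ij = (−1)^(i+j)·(minor ij) (rows/columns in the sector order above):
  C_11 = (0.75)(0.70) − (-0.05)(-0.45) = 0.5025
  C_12 = −[(-0.25)(0.70) − (-0.05)(-0.25)] = 0.1875
  C_13 = (-0.25)(-0.45) − (0.75)(-0.25) = 0.3000
  C_21 = −[(-0.15)(0.70) − (-0.10)(-0.45)] = 0.1500
  C_22 = (0.85)(0.70) − (-0.10)(-0.25) = 0.5700
  C_23 = −[(0.85)(-0.45) − (-0.15)(-0.25)] = 0.4200
  C_31 = (-0.15)(-0.05) − (-0.10)(0.75) = 0.0825
  C_32 = −[(0.85)(-0.05) − (-0.10)(-0.25)] = 0.0675
  C_33 = (0.85)(0.75) − (-0.15)(-0.25) = 0.6000
det(I−A) = Σ_j (I−A)_1j·C_1j = (0.85)(0.5025) + (-0.15)(0.1875) + (-0.10)(0.3000) = 0.3690
adj(I−A) = Cᵀ =
  [ 0.5025   0.1500   0.0825]
  [ 0.1875   0.5700   0.0675]
  [ 0.3000   0.4200   0.6000]
(I − A)⁻¹ = adj(I−A) / det(I−A) ≈
  [   1.3618     0.4065     0.2236]
  [   0.5081     1.5447     0.1829]
  [   0.8130     1.1382     1.6260]
x = (I − A)⁻¹ d = adj(I−A)·d / det(I−A), with det(I−A) = 0.3690:
  x_S = (0.5025·460 + 0.1500·260 + 0.0825·120) / 0.3690 = 280.05 / 0.3690 ≈ 758.94
  x_C = (0.1875·460 + 0.5700·260 + 0.0675·120) / 0.3690 = 242.55 / 0.3690 ≈ 657.32
  x_T = (0.3000·460 + 0.4200·260 + 0.6000·120) / 0.3690 = 319.20 / 0.3690 ≈ 865.04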